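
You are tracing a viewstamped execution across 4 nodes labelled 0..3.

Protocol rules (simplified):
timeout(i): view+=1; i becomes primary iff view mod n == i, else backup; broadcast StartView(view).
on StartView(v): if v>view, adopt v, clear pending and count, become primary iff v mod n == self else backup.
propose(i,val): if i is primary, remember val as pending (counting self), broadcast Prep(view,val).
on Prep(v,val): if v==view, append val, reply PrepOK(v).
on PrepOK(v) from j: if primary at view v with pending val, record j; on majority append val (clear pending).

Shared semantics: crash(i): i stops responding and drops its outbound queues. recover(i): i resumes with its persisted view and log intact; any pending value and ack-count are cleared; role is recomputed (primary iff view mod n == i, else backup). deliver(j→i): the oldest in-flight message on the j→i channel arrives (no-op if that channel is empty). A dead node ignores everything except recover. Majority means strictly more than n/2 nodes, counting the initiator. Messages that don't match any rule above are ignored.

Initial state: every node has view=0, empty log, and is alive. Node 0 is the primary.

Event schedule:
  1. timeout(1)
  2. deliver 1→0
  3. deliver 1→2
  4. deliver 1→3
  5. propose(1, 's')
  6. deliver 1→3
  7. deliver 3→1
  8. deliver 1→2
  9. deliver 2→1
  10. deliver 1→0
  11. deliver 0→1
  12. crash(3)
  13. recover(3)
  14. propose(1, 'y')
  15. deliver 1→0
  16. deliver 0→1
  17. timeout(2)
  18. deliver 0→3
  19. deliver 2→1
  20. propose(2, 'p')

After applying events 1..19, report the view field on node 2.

2

1. timeout(1):  <1:prim v1 ->
2. deliver 1→0:  <0:back v1 ->
3. deliver 1→2:  <2:back v1 ->
4. deliver 1→3:  <3:back v1 ->
5. propose(1,'s'):  nop
6. deliver 1→3:  <3:back v1 s>
7. deliver 3→1:  nop
8. deliver 1→2:  <2:back v1 s>
9. deliver 2→1:  <1:prim v1 s>
10. deliver 1→0:  <0:back v1 s>
11. deliver 0→1:  nop
12. crash(3):  <3:✗back v1 s>
13. recover(3):  <3:back v1 s>
14. propose(1,'y'):  nop
15. deliver 1→0:  <0:back v1 s,y>
16. deliver 0→1:  nop
17. timeout(2):  <2:prim v2 s>
18. deliver 0→3:  nop
19. deliver 2→1:  <1:back v2 s>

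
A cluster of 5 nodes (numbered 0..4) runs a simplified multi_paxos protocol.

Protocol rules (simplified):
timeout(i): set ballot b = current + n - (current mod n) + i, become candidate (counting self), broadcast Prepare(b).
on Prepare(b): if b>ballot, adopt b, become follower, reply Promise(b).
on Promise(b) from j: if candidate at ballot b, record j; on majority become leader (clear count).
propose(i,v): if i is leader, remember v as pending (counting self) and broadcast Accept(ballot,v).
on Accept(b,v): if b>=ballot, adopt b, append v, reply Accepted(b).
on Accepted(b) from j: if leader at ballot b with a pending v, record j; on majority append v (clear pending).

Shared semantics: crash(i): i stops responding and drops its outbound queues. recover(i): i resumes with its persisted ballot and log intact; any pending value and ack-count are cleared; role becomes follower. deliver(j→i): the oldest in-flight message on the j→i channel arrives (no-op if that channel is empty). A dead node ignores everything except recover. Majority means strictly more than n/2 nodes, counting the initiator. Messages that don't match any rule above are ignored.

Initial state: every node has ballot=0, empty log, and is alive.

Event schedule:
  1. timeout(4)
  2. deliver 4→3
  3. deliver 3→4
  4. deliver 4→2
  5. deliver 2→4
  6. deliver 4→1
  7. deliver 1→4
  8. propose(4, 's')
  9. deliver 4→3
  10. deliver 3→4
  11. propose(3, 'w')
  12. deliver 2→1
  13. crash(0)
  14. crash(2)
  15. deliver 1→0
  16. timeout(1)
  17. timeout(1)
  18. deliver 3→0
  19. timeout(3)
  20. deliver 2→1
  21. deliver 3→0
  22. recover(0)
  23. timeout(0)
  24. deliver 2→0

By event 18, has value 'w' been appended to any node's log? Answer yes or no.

no

after 1 — timeout(4): n4:cand/b9/[-]
after 2 — deliver 4→3: n3:foll/b9/[-]
after 3 — deliver 3→4: ·
after 4 — deliver 4→2: n2:foll/b9/[-]
after 5 — deliver 2→4: n4:lead/b9/[-]
after 6 — deliver 4→1: n1:foll/b9/[-]
after 7 — deliver 1→4: ·
after 8 — propose(4,'s'): ·
after 9 — deliver 4→3: n3:foll/b9/[s]
after 10 — deliver 3→4: ·
after 11 — propose(3,'w'): ·
after 12 — deliver 2→1: ·
after 13 — crash(0): n0:✗foll/b0/[-]
after 14 — crash(2): n2:✗foll/b9/[-]
after 15 — deliver 1→0: ·
after 16 — timeout(1): n1:cand/b11/[-]
after 17 — timeout(1): n1:cand/b16/[-]
after 18 — deliver 3→0: ·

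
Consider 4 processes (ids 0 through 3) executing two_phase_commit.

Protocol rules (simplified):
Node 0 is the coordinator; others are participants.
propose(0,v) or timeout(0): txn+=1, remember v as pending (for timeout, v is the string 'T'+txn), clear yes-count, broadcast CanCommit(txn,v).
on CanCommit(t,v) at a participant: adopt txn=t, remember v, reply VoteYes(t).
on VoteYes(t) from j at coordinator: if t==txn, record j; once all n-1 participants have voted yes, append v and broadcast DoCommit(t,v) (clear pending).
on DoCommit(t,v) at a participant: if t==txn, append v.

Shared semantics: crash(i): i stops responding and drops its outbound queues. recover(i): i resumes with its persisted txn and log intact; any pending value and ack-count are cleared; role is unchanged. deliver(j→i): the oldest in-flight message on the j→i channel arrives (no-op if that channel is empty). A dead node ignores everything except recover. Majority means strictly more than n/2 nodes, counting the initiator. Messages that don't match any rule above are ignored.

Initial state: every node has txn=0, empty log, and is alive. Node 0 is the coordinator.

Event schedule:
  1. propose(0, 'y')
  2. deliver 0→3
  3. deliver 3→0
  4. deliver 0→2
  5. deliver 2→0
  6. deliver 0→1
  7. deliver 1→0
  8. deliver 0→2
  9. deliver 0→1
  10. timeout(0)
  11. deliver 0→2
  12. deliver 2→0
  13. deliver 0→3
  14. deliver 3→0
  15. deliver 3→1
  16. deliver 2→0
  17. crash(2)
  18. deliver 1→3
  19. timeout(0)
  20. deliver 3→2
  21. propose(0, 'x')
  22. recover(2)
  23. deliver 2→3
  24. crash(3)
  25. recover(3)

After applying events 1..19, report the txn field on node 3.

1. propose(0,'y'):  <0:coor t1 ->
2. deliver 0→3:  <3:part t1 ->
3. deliver 3→0:  nop
4. deliver 0→2:  <2:part t1 ->
5. deliver 2→0:  nop
6. deliver 0→1:  <1:part t1 ->
7. deliver 1→0:  <0:coor t1 y>
8. deliver 0→2:  <2:part t1 y>
9. deliver 0→1:  <1:part t1 y>
10. timeout(0):  <0:coor t2 y>
11. deliver 0→2:  <2:part t2 y>
12. deliver 2→0:  nop
13. deliver 0→3:  <3:part t1 y>
14. deliver 3→0:  nop
15. deliver 3→1:  nop
16. deliver 2→0:  nop
17. crash(2):  <2:✗part t2 y>
18. deliver 1→3:  nop
19. timeout(0):  <0:coor t3 y>

1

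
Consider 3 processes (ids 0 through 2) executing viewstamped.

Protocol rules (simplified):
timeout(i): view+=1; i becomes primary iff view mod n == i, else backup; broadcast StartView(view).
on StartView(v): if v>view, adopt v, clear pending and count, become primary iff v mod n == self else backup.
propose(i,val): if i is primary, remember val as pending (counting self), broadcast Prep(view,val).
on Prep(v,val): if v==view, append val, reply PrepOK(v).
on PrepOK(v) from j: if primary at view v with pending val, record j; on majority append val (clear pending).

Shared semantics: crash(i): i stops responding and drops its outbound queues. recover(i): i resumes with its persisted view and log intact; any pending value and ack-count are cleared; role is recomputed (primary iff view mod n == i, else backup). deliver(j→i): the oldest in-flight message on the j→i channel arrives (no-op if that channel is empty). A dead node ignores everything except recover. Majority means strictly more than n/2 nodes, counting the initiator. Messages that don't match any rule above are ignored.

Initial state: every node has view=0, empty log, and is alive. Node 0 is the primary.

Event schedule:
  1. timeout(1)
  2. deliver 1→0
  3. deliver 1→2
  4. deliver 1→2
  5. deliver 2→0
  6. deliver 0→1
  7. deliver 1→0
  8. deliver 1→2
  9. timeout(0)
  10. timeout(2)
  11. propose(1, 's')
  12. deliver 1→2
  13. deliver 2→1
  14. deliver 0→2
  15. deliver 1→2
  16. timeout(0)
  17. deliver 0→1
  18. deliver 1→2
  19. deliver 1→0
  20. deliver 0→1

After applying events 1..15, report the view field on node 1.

[1] timeout(1) → N1(prim v1 [-])
[2] deliver 1→0 → N0(back v1 [-])
[3] deliver 1→2 → N2(back v1 [-])
[4] deliver 1→2 → ∅
[5] deliver 2→0 → ∅
[6] deliver 0→1 → ∅
[7] deliver 1→0 → ∅
[8] deliver 1→2 → ∅
[9] timeout(0) → N0(back v2 [-])
[10] timeout(2) → N2(prim v2 [-])
[11] propose(1,'s') → ∅
[12] deliver 1→2 → ∅
[13] deliver 2→1 → N1(back v2 [-])
[14] deliver 0→2 → ∅
[15] deliver 1→2 → ∅

2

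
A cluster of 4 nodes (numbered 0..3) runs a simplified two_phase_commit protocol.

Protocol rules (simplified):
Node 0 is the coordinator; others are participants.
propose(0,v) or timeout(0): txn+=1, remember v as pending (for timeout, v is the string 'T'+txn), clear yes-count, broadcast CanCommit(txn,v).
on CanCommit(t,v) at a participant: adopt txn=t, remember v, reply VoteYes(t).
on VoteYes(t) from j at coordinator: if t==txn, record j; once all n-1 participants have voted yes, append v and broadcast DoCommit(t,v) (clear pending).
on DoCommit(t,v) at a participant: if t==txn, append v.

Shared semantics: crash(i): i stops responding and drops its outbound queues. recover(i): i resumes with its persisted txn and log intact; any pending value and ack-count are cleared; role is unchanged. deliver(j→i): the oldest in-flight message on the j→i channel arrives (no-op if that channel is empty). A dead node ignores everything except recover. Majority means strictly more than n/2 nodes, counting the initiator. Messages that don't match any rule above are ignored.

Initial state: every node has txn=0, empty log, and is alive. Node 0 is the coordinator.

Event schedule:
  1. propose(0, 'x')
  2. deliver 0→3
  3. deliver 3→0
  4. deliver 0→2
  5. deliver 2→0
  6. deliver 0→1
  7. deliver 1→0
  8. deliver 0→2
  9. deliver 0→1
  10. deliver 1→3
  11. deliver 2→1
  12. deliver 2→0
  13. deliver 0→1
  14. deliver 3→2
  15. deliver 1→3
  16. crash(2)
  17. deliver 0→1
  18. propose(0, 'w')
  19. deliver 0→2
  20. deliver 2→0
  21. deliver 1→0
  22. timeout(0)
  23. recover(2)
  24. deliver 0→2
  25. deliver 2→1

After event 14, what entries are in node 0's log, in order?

[1] propose(0,'x') → N0(coor t1 [-])
[2] deliver 0→3 → N3(part t1 [-])
[3] deliver 3→0 → ∅
[4] deliver 0→2 → N2(part t1 [-])
[5] deliver 2→0 → ∅
[6] deliver 0→1 → N1(part t1 [-])
[7] deliver 1→0 → N0(coor t1 [x])
[8] deliver 0→2 → N2(part t1 [x])
[9] deliver 0→1 → N1(part t1 [x])
[10] deliver 1→3 → ∅
[11] deliver 2→1 → ∅
[12] deliver 2→0 → ∅
[13] deliver 0→1 → ∅
[14] deliver 3→2 → ∅

x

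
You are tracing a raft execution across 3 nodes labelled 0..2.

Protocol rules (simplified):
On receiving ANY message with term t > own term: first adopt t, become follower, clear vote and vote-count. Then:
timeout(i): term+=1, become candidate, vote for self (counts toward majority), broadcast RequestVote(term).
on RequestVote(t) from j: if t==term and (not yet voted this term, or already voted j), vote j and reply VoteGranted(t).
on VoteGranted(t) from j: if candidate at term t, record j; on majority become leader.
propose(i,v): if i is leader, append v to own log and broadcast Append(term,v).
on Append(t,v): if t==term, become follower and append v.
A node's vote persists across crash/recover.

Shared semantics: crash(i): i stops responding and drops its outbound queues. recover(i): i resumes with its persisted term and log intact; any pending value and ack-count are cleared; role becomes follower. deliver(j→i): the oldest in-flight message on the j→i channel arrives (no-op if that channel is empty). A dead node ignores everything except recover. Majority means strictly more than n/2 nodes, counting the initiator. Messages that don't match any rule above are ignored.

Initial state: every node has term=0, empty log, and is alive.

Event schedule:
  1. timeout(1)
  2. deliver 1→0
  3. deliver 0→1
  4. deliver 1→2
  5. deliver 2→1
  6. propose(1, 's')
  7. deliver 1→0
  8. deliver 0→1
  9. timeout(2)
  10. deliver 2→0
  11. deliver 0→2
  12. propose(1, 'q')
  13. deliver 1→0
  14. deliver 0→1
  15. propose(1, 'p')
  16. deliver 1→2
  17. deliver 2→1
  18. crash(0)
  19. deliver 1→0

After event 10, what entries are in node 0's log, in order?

1. timeout(1):  <1:cand t1 ->
2. deliver 1→0:  <0:foll t1 ->
3. deliver 0→1:  <1:lead t1 ->
4. deliver 1→2:  <2:foll t1 ->
5. deliver 2→1:  nop
6. propose(1,'s'):  <1:lead t1 s>
7. deliver 1→0:  <0:foll t1 s>
8. deliver 0→1:  nop
9. timeout(2):  <2:cand t2 ->
10. deliver 2→0:  <0:foll t2 s>

s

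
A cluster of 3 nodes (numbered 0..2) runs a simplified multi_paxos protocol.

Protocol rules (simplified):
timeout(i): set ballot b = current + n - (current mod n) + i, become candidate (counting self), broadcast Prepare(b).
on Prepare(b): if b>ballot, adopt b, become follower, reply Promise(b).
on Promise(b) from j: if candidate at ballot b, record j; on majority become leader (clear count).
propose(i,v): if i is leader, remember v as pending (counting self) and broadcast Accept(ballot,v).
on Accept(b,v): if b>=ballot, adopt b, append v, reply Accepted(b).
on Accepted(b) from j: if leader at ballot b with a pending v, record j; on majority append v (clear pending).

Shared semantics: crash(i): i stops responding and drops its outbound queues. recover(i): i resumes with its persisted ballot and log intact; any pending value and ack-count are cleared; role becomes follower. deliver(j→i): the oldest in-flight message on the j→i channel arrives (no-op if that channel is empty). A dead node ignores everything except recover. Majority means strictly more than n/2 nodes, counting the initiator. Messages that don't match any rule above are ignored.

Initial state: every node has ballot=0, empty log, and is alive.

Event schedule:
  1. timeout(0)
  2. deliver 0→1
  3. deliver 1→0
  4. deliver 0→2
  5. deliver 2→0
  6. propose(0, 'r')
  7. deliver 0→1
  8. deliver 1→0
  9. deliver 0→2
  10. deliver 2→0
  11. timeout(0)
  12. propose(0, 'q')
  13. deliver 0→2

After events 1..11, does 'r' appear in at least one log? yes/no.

e1 timeout(0): 0[cand,b=3,-]
e2 deliver 0→1: 1[foll,b=3,-]
e3 deliver 1→0: 0[lead,b=3,-]
e4 deliver 0→2: 2[foll,b=3,-]
e5 deliver 2→0: ·
e6 propose(0,'r'): ·
e7 deliver 0→1: 1[foll,b=3,r]
e8 deliver 1→0: 0[lead,b=3,r]
e9 deliver 0→2: 2[foll,b=3,r]
e10 deliver 2→0: ·
e11 timeout(0): 0[cand,b=6,r]

yes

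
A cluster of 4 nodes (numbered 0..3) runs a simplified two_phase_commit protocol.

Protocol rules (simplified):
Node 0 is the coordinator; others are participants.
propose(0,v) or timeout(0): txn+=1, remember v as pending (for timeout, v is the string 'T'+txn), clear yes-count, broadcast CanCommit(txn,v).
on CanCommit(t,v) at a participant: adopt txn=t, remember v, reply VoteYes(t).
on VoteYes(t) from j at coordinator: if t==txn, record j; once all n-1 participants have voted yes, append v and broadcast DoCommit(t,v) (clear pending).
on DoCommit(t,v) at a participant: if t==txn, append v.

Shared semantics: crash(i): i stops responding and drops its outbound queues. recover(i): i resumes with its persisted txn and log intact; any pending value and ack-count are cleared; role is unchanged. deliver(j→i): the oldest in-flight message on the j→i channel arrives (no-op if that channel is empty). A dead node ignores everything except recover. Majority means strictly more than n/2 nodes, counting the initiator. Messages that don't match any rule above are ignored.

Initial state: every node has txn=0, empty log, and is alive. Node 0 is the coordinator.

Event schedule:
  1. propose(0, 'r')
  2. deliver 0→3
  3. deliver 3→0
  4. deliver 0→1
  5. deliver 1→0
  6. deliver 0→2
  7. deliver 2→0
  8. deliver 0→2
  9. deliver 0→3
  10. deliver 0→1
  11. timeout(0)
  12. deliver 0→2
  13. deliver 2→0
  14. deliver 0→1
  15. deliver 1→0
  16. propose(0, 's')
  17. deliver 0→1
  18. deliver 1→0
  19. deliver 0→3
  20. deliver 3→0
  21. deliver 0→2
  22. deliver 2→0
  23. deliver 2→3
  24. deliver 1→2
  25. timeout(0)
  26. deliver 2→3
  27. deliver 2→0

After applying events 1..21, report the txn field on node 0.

3

[1] propose(0,'r') → N0(coor t1 [-])
[2] deliver 0→3 → N3(part t1 [-])
[3] deliver 3→0 → ∅
[4] deliver 0→1 → N1(part t1 [-])
[5] deliver 1→0 → ∅
[6] deliver 0→2 → N2(part t1 [-])
[7] deliver 2→0 → N0(coor t1 [r])
[8] deliver 0→2 → N2(part t1 [r])
[9] deliver 0→3 → N3(part t1 [r])
[10] deliver 0→1 → N1(part t1 [r])
[11] timeout(0) → N0(coor t2 [r])
[12] deliver 0→2 → N2(part t2 [r])
[13] deliver 2→0 → ∅
[14] deliver 0→1 → N1(part t2 [r])
[15] deliver 1→0 → ∅
[16] propose(0,'s') → N0(coor t3 [r])
[17] deliver 0→1 → N1(part t3 [r])
[18] deliver 1→0 → ∅
[19] deliver 0→3 → N3(part t2 [r])
[20] deliver 3→0 → ∅
[21] deliver 0→2 → N2(part t3 [r])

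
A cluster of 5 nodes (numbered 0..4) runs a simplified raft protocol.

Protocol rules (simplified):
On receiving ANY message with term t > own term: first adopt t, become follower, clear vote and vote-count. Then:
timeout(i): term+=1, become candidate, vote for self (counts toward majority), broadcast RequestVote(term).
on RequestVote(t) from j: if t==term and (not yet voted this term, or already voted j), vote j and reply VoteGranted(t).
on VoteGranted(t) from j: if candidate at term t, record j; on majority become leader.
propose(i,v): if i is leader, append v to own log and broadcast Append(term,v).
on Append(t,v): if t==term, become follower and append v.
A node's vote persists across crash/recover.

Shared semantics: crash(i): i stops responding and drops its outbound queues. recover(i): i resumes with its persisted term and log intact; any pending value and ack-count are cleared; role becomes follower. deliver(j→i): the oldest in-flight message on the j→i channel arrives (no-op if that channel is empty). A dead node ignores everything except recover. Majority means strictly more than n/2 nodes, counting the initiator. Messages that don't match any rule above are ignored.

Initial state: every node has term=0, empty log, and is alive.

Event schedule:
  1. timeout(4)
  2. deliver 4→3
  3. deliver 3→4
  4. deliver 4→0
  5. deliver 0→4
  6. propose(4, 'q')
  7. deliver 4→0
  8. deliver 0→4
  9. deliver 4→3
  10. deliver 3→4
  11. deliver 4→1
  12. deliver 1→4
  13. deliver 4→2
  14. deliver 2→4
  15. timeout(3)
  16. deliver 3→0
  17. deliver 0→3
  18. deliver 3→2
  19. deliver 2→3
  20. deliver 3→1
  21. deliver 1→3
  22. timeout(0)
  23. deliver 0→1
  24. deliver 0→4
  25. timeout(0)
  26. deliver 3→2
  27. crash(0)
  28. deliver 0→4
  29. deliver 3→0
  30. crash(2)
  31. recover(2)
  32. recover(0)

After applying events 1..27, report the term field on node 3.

2

[1] timeout(4) → N4(cand t1 [-])
[2] deliver 4→3 → N3(foll t1 [-])
[3] deliver 3→4 → ∅
[4] deliver 4→0 → N0(foll t1 [-])
[5] deliver 0→4 → N4(lead t1 [-])
[6] propose(4,'q') → N4(lead t1 [q])
[7] deliver 4→0 → N0(foll t1 [q])
[8] deliver 0→4 → ∅
[9] deliver 4→3 → N3(foll t1 [q])
[10] deliver 3→4 → ∅
[11] deliver 4→1 → N1(foll t1 [-])
[12] deliver 1→4 → ∅
[13] deliver 4→2 → N2(foll t1 [-])
[14] deliver 2→4 → ∅
[15] timeout(3) → N3(cand t2 [q])
[16] deliver 3→0 → N0(foll t2 [q])
[17] deliver 0→3 → ∅
[18] deliver 3→2 → N2(foll t2 [-])
[19] deliver 2→3 → N3(lead t2 [q])
[20] deliver 3→1 → N1(foll t2 [-])
[21] deliver 1→3 → ∅
[22] timeout(0) → N0(cand t3 [q])
[23] deliver 0→1 → N1(foll t3 [-])
[24] deliver 0→4 → N4(foll t3 [q])
[25] timeout(0) → N0(cand t4 [q])
[26] deliver 3→2 → ∅
[27] crash(0) → N0(✗cand t4 [q])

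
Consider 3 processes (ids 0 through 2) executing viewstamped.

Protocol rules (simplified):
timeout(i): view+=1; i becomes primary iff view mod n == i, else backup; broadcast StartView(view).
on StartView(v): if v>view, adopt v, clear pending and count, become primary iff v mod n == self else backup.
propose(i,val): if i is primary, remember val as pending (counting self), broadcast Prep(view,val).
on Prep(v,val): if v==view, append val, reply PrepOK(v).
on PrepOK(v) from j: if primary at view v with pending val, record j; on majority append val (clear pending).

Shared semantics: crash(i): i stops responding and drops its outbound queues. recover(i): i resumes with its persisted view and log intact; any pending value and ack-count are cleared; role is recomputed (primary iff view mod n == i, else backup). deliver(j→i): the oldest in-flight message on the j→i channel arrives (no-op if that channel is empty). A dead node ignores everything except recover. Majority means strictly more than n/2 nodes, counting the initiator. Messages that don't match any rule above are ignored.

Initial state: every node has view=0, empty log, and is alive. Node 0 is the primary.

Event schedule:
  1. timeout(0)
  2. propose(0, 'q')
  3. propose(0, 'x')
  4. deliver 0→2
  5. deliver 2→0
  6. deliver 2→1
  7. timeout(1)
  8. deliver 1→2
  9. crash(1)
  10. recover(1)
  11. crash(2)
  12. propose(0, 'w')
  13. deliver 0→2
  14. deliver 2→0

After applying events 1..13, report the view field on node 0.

after 1 — timeout(0): n0:back/v1/[-]
after 2 — propose(0,'q'): ·
after 3 — propose(0,'x'): ·
after 4 — deliver 0→2: n2:back/v1/[-]
after 5 — deliver 2→0: ·
after 6 — deliver 2→1: ·
after 7 — timeout(1): n1:prim/v1/[-]
after 8 — deliver 1→2: ·
after 9 — crash(1): n1:✗prim/v1/[-]
after 10 — recover(1): n1:prim/v1/[-]
after 11 — crash(2): n2:✗back/v1/[-]
after 12 — propose(0,'w'): ·
after 13 — deliver 0→2: ·

1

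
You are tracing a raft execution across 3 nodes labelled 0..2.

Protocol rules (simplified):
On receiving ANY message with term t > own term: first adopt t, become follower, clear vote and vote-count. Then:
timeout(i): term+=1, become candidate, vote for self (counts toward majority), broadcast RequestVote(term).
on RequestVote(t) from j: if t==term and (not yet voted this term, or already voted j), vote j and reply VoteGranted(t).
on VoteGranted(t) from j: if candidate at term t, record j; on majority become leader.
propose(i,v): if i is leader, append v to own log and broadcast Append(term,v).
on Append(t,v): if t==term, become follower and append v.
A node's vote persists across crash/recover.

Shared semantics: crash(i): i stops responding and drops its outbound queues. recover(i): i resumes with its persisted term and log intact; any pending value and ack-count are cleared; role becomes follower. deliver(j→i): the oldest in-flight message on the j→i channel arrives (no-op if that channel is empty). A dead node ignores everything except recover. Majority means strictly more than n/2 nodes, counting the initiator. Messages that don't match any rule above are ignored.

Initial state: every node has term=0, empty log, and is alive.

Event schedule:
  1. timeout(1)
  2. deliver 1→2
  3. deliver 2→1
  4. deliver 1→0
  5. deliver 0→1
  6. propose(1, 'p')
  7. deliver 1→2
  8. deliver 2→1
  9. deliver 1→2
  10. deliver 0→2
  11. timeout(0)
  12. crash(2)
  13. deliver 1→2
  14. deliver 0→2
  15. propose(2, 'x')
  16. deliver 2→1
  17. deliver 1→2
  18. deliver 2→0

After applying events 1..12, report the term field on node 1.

1

e1 timeout(1): 1[cand,t=1,-]
e2 deliver 1→2: 2[foll,t=1,-]
e3 deliver 2→1: 1[lead,t=1,-]
e4 deliver 1→0: 0[foll,t=1,-]
e5 deliver 0→1: ·
e6 propose(1,'p'): 1[lead,t=1,p]
e7 deliver 1→2: 2[foll,t=1,p]
e8 deliver 2→1: ·
e9 deliver 1→2: ·
e10 deliver 0→2: ·
e11 timeout(0): 0[cand,t=2,-]
e12 crash(2): 2[✗foll,t=1,p]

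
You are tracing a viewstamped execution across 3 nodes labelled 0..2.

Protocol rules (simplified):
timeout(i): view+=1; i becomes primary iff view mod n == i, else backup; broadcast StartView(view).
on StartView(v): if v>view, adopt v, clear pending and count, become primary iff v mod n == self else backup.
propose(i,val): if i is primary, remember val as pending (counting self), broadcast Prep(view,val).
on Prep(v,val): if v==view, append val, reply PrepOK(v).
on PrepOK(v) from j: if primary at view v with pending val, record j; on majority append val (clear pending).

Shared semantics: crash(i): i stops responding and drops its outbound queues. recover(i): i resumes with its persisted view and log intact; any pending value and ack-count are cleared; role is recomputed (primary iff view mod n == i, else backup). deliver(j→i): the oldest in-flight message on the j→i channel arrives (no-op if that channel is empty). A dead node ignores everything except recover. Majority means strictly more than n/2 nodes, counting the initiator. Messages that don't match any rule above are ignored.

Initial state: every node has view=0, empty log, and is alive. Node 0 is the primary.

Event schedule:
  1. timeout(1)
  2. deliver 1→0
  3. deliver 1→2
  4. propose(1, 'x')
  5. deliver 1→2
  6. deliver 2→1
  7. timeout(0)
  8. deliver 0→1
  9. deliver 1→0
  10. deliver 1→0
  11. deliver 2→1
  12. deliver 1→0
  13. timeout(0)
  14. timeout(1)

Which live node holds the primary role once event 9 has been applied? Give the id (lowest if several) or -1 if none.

-1

after 1 — timeout(1): n1:prim/v1/[-]
after 2 — deliver 1→0: n0:back/v1/[-]
after 3 — deliver 1→2: n2:back/v1/[-]
after 4 — propose(1,'x'): ·
after 5 — deliver 1→2: n2:back/v1/[x]
after 6 — deliver 2→1: n1:prim/v1/[x]
after 7 — timeout(0): n0:back/v2/[-]
after 8 — deliver 0→1: n1:back/v2/[x]
after 9 — deliver 1→0: ·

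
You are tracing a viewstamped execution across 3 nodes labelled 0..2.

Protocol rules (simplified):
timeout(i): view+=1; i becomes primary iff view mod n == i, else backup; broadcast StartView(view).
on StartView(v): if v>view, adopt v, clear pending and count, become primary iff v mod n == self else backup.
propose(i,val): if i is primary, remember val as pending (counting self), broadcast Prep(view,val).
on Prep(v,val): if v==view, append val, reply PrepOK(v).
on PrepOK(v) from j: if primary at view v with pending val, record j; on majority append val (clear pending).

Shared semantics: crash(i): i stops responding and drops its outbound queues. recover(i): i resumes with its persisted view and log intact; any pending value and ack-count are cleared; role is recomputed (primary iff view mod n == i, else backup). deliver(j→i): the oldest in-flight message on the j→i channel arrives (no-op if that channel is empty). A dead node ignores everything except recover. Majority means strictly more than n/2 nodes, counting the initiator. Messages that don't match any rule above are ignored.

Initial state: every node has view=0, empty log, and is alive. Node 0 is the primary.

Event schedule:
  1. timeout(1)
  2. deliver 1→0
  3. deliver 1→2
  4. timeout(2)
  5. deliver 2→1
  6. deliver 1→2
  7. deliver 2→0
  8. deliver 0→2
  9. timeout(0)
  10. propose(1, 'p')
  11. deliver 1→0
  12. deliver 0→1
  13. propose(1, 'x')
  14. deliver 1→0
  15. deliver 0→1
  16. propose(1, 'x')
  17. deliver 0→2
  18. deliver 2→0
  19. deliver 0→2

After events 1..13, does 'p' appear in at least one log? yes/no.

no

step 1 timeout(1): 1={prim,v=1,log=-}
step 2 deliver 1→0: 0={back,v=1,log=-}
step 3 deliver 1→2: 2={back,v=1,log=-}
step 4 timeout(2): 2={prim,v=2,log=-}
step 5 deliver 2→1: 1={back,v=2,log=-}
step 6 deliver 1→2: —
step 7 deliver 2→0: 0={back,v=2,log=-}
step 8 deliver 0→2: —
step 9 timeout(0): 0={prim,v=3,log=-}
step 10 propose(1,'p'): —
step 11 deliver 1→0: —
step 12 deliver 0→1: 1={back,v=3,log=-}
step 13 propose(1,'x'): —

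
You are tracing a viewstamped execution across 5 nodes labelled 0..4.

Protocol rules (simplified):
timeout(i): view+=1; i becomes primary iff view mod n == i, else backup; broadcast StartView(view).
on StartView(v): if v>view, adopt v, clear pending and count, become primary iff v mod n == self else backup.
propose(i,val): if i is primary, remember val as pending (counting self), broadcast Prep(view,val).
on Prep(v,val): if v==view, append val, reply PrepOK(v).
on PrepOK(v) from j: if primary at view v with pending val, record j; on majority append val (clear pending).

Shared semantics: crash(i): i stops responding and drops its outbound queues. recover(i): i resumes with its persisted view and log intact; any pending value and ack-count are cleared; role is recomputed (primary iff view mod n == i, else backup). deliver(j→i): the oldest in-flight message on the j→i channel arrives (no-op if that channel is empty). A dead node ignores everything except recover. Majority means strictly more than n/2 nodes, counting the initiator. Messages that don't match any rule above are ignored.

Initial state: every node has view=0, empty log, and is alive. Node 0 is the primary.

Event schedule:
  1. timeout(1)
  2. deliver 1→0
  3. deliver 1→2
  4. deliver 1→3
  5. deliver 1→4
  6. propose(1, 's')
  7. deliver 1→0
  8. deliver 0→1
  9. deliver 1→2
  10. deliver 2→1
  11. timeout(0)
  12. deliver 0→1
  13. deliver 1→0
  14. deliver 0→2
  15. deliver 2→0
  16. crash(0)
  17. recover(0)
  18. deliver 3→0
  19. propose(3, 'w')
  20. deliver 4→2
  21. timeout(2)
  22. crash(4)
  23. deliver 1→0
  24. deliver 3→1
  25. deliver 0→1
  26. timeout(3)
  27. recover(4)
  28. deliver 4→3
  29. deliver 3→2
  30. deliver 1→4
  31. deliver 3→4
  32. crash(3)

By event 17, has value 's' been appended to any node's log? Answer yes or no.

yes

step 1 timeout(1): 1={prim,v=1,log=-}
step 2 deliver 1→0: 0={back,v=1,log=-}
step 3 deliver 1→2: 2={back,v=1,log=-}
step 4 deliver 1→3: 3={back,v=1,log=-}
step 5 deliver 1→4: 4={back,v=1,log=-}
step 6 propose(1,'s'): —
step 7 deliver 1→0: 0={back,v=1,log=s}
step 8 deliver 0→1: —
step 9 deliver 1→2: 2={back,v=1,log=s}
step 10 deliver 2→1: 1={prim,v=1,log=s}
step 11 timeout(0): 0={back,v=2,log=s}
step 12 deliver 0→1: 1={back,v=2,log=s}
step 13 deliver 1→0: —
step 14 deliver 0→2: 2={prim,v=2,log=s}
step 15 deliver 2→0: —
step 16 crash(0): 0={✗back,v=2,log=s}
step 17 recover(0): 0={back,v=2,log=s}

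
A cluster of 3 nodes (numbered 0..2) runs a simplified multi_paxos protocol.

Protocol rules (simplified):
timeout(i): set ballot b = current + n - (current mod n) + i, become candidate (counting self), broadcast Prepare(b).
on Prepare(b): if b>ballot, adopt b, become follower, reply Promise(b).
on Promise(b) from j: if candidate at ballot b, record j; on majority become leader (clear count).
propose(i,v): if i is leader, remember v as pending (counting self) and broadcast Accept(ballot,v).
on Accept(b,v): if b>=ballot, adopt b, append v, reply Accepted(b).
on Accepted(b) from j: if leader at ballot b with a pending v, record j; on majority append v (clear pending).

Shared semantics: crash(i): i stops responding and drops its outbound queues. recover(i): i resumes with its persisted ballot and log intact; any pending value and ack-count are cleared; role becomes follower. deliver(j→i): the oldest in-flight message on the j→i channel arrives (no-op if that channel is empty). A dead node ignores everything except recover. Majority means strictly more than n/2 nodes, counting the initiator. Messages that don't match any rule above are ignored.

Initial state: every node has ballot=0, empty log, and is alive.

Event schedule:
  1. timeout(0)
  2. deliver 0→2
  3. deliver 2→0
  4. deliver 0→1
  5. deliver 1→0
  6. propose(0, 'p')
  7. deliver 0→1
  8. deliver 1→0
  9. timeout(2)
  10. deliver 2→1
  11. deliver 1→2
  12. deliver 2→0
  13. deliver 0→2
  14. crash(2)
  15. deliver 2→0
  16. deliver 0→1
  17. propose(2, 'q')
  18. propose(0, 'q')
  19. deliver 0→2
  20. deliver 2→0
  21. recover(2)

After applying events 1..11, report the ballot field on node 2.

[1] timeout(0) → N0(cand b3 [-])
[2] deliver 0→2 → N2(foll b3 [-])
[3] deliver 2→0 → N0(lead b3 [-])
[4] deliver 0→1 → N1(foll b3 [-])
[5] deliver 1→0 → ∅
[6] propose(0,'p') → ∅
[7] deliver 0→1 → N1(foll b3 [p])
[8] deliver 1→0 → N0(lead b3 [p])
[9] timeout(2) → N2(cand b8 [-])
[10] deliver 2→1 → N1(foll b8 [p])
[11] deliver 1→2 → N2(lead b8 [-])

8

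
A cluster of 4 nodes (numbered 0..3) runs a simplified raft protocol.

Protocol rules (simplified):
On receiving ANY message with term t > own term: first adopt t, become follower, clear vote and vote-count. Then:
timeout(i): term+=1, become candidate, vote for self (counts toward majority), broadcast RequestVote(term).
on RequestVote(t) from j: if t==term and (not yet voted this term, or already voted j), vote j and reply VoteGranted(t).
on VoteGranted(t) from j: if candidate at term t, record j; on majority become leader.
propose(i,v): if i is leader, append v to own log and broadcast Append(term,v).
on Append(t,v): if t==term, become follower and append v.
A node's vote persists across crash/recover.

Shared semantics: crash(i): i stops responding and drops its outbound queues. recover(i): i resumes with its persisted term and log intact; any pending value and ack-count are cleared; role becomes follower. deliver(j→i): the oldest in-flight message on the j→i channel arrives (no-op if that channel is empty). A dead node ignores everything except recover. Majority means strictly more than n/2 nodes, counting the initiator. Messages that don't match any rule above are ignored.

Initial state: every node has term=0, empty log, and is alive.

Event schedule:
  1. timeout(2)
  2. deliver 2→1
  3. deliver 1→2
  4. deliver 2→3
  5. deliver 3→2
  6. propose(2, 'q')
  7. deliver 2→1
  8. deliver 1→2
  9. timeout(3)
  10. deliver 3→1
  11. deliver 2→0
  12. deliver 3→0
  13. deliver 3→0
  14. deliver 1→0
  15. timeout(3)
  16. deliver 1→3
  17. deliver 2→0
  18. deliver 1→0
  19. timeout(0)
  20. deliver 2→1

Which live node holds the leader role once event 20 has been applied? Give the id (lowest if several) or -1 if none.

2

e1 timeout(2): 2[cand,t=1,-]
e2 deliver 2→1: 1[foll,t=1,-]
e3 deliver 1→2: ·
e4 deliver 2→3: 3[foll,t=1,-]
e5 deliver 3→2: 2[lead,t=1,-]
e6 propose(2,'q'): 2[lead,t=1,q]
e7 deliver 2→1: 1[foll,t=1,q]
e8 deliver 1→2: ·
e9 timeout(3): 3[cand,t=2,-]
e10 deliver 3→1: 1[foll,t=2,q]
e11 deliver 2→0: 0[foll,t=1,-]
e12 deliver 3→0: 0[foll,t=2,-]
e13 deliver 3→0: ·
e14 deliver 1→0: ·
e15 timeout(3): 3[cand,t=3,-]
e16 deliver 1→3: ·
e17 deliver 2→0: ·
e18 deliver 1→0: ·
e19 timeout(0): 0[cand,t=3,-]
e20 deliver 2→1: ·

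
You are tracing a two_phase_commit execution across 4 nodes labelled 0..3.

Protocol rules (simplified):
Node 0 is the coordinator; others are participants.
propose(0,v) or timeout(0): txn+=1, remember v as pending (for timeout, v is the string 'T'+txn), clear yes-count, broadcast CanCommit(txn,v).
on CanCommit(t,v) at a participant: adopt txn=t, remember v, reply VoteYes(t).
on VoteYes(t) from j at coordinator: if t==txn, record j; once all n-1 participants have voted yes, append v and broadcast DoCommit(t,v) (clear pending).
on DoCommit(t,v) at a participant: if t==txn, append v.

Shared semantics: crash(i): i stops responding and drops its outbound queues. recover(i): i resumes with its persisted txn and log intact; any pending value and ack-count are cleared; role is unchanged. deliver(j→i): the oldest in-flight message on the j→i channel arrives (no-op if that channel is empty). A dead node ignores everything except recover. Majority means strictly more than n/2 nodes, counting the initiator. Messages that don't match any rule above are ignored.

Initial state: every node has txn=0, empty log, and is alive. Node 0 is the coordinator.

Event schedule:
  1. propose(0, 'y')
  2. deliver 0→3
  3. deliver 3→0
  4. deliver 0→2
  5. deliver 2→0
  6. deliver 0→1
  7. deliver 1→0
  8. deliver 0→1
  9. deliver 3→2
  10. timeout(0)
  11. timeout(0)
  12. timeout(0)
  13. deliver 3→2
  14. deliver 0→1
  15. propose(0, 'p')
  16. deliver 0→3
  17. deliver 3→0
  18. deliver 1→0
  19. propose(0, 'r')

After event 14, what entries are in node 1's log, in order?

1. propose(0,'y'):  <0:coor t1 ->
2. deliver 0→3:  <3:part t1 ->
3. deliver 3→0:  nop
4. deliver 0→2:  <2:part t1 ->
5. deliver 2→0:  nop
6. deliver 0→1:  <1:part t1 ->
7. deliver 1→0:  <0:coor t1 y>
8. deliver 0→1:  <1:part t1 y>
9. deliver 3→2:  nop
10. timeout(0):  <0:coor t2 y>
11. timeout(0):  <0:coor t3 y>
12. timeout(0):  <0:coor t4 y>
13. deliver 3→2:  nop
14. deliver 0→1:  <1:part t2 y>

y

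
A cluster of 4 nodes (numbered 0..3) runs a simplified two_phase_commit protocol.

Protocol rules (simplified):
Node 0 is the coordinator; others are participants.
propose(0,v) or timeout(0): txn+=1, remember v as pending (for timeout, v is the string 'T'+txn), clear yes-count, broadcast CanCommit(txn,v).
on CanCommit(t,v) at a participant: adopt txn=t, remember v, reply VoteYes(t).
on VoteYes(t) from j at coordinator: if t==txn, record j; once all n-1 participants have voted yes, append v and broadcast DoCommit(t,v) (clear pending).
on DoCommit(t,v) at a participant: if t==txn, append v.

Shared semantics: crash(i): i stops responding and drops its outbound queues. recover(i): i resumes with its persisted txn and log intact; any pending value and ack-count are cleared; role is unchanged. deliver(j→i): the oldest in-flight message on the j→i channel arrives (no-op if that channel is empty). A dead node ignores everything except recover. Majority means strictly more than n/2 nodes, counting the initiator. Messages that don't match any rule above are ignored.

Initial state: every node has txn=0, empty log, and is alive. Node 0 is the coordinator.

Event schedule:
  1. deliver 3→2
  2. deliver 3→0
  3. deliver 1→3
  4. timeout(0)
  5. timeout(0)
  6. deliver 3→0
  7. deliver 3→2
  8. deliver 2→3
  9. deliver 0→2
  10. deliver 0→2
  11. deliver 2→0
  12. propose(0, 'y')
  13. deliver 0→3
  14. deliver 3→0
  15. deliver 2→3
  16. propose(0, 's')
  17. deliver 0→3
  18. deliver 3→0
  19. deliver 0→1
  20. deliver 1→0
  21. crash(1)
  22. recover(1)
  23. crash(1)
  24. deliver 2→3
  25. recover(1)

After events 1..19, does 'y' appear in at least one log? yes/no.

no

e1 deliver 3→2: ·
e2 deliver 3→0: ·
e3 deliver 1→3: ·
e4 timeout(0): 0[coor,t=1,-]
e5 timeout(0): 0[coor,t=2,-]
e6 deliver 3→0: ·
e7 deliver 3→2: ·
e8 deliver 2→3: ·
e9 deliver 0→2: 2[part,t=1,-]
e10 deliver 0→2: 2[part,t=2,-]
e11 deliver 2→0: ·
e12 propose(0,'y'): 0[coor,t=3,-]
e13 deliver 0→3: 3[part,t=1,-]
e14 deliver 3→0: ·
e15 deliver 2→3: ·
e16 propose(0,'s'): 0[coor,t=4,-]
e17 deliver 0→3: 3[part,t=2,-]
e18 deliver 3→0: ·
e19 deliver 0→1: 1[part,t=1,-]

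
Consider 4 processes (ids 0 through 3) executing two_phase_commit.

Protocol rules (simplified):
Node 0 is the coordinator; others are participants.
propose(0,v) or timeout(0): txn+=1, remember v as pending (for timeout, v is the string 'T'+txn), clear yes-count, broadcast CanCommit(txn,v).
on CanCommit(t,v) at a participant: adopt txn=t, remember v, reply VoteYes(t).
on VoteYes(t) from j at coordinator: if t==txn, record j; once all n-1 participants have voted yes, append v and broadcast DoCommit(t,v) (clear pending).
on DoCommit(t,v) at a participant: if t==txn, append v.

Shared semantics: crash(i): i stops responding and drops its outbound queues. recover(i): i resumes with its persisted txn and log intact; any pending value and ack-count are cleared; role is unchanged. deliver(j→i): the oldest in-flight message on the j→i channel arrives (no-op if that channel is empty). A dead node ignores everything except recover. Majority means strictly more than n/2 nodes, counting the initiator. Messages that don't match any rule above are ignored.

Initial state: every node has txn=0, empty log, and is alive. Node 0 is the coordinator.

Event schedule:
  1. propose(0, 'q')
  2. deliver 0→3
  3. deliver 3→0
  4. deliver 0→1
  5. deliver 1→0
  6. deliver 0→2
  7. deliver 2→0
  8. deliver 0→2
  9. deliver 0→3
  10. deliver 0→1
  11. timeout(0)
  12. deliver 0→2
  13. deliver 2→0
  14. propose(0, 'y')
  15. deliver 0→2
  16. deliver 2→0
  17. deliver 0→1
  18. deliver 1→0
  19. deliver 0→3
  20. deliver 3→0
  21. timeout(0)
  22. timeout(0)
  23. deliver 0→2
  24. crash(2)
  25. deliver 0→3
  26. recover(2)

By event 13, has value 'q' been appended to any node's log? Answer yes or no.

after 1 — propose(0,'q'): n0:coor/t1/[-]
after 2 — deliver 0→3: n3:part/t1/[-]
after 3 — deliver 3→0: ·
after 4 — deliver 0→1: n1:part/t1/[-]
after 5 — deliver 1→0: ·
after 6 — deliver 0→2: n2:part/t1/[-]
after 7 — deliver 2→0: n0:coor/t1/[q]
after 8 — deliver 0→2: n2:part/t1/[q]
after 9 — deliver 0→3: n3:part/t1/[q]
after 10 — deliver 0→1: n1:part/t1/[q]
after 11 — timeout(0): n0:coor/t2/[q]
after 12 — deliver 0→2: n2:part/t2/[q]
after 13 — deliver 2→0: ·

yes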